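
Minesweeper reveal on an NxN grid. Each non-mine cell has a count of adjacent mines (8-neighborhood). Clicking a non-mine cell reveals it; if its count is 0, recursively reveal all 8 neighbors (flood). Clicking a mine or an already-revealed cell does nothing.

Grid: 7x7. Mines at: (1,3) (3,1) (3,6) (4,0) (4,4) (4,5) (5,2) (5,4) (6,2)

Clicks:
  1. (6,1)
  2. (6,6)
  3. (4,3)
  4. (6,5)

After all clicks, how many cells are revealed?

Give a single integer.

Answer: 6

Derivation:
Click 1 (6,1) count=2: revealed 1 new [(6,1)] -> total=1
Click 2 (6,6) count=0: revealed 4 new [(5,5) (5,6) (6,5) (6,6)] -> total=5
Click 3 (4,3) count=3: revealed 1 new [(4,3)] -> total=6
Click 4 (6,5) count=1: revealed 0 new [(none)] -> total=6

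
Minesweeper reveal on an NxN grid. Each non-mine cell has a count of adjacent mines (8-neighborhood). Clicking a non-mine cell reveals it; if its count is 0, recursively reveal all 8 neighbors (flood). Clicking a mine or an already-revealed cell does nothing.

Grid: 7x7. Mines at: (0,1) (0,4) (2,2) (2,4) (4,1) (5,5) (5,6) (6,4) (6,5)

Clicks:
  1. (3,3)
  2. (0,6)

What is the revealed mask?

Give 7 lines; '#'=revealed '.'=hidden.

Click 1 (3,3) count=2: revealed 1 new [(3,3)] -> total=1
Click 2 (0,6) count=0: revealed 10 new [(0,5) (0,6) (1,5) (1,6) (2,5) (2,6) (3,5) (3,6) (4,5) (4,6)] -> total=11

Answer: .....##
.....##
.....##
...#.##
.....##
.......
.......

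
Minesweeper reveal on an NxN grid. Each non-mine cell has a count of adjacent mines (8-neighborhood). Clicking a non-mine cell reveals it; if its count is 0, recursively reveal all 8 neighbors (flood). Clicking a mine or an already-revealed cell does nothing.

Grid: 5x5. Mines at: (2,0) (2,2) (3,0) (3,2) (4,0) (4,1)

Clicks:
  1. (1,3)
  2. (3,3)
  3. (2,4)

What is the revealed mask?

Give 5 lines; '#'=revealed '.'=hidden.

Answer: #####
#####
...##
...##
...##

Derivation:
Click 1 (1,3) count=1: revealed 1 new [(1,3)] -> total=1
Click 2 (3,3) count=2: revealed 1 new [(3,3)] -> total=2
Click 3 (2,4) count=0: revealed 14 new [(0,0) (0,1) (0,2) (0,3) (0,4) (1,0) (1,1) (1,2) (1,4) (2,3) (2,4) (3,4) (4,3) (4,4)] -> total=16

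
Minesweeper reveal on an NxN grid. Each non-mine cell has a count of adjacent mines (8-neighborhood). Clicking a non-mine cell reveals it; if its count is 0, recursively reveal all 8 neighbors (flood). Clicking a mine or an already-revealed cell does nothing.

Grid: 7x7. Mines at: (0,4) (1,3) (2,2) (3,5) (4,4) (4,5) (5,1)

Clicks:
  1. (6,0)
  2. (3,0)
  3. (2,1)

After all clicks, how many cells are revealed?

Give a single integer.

Answer: 13

Derivation:
Click 1 (6,0) count=1: revealed 1 new [(6,0)] -> total=1
Click 2 (3,0) count=0: revealed 12 new [(0,0) (0,1) (0,2) (1,0) (1,1) (1,2) (2,0) (2,1) (3,0) (3,1) (4,0) (4,1)] -> total=13
Click 3 (2,1) count=1: revealed 0 new [(none)] -> total=13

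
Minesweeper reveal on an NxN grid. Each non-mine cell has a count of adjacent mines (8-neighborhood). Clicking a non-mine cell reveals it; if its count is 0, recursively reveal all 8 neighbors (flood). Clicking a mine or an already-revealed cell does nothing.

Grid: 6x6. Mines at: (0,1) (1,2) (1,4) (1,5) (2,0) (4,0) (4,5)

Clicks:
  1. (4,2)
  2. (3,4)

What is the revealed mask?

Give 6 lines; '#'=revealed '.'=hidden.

Answer: ......
......
.####.
.####.
.####.
.####.

Derivation:
Click 1 (4,2) count=0: revealed 16 new [(2,1) (2,2) (2,3) (2,4) (3,1) (3,2) (3,3) (3,4) (4,1) (4,2) (4,3) (4,4) (5,1) (5,2) (5,3) (5,4)] -> total=16
Click 2 (3,4) count=1: revealed 0 new [(none)] -> total=16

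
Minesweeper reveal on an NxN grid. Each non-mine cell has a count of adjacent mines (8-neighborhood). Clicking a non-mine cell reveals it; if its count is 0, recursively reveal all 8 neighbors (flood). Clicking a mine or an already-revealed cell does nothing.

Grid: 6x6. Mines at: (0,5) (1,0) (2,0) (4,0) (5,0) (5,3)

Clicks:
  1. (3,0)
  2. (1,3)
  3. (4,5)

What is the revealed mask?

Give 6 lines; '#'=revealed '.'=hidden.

Click 1 (3,0) count=2: revealed 1 new [(3,0)] -> total=1
Click 2 (1,3) count=0: revealed 26 new [(0,1) (0,2) (0,3) (0,4) (1,1) (1,2) (1,3) (1,4) (1,5) (2,1) (2,2) (2,3) (2,4) (2,5) (3,1) (3,2) (3,3) (3,4) (3,5) (4,1) (4,2) (4,3) (4,4) (4,5) (5,4) (5,5)] -> total=27
Click 3 (4,5) count=0: revealed 0 new [(none)] -> total=27

Answer: .####.
.#####
.#####
######
.#####
....##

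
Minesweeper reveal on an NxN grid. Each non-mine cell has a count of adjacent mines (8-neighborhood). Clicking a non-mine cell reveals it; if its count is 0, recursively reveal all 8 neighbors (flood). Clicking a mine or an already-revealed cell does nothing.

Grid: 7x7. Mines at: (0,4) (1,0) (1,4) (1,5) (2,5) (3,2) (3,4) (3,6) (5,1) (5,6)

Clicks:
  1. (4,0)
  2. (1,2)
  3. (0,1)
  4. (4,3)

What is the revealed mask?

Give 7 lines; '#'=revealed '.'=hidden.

Answer: .###...
.###...
.###...
.......
#..#...
.......
.......

Derivation:
Click 1 (4,0) count=1: revealed 1 new [(4,0)] -> total=1
Click 2 (1,2) count=0: revealed 9 new [(0,1) (0,2) (0,3) (1,1) (1,2) (1,3) (2,1) (2,2) (2,3)] -> total=10
Click 3 (0,1) count=1: revealed 0 new [(none)] -> total=10
Click 4 (4,3) count=2: revealed 1 new [(4,3)] -> total=11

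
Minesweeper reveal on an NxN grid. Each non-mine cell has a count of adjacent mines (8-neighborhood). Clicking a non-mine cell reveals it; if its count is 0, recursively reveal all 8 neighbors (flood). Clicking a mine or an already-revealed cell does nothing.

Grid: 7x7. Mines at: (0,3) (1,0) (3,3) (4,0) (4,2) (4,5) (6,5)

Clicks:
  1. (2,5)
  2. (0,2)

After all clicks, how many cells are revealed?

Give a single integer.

Click 1 (2,5) count=0: revealed 12 new [(0,4) (0,5) (0,6) (1,4) (1,5) (1,6) (2,4) (2,5) (2,6) (3,4) (3,5) (3,6)] -> total=12
Click 2 (0,2) count=1: revealed 1 new [(0,2)] -> total=13

Answer: 13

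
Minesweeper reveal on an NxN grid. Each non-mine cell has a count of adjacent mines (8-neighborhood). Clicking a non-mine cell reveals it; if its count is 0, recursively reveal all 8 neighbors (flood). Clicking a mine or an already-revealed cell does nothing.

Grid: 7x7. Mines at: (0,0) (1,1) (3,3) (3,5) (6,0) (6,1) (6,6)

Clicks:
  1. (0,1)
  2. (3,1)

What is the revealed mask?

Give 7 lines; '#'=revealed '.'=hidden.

Answer: .#.....
.......
###....
###....
###....
###....
.......

Derivation:
Click 1 (0,1) count=2: revealed 1 new [(0,1)] -> total=1
Click 2 (3,1) count=0: revealed 12 new [(2,0) (2,1) (2,2) (3,0) (3,1) (3,2) (4,0) (4,1) (4,2) (5,0) (5,1) (5,2)] -> total=13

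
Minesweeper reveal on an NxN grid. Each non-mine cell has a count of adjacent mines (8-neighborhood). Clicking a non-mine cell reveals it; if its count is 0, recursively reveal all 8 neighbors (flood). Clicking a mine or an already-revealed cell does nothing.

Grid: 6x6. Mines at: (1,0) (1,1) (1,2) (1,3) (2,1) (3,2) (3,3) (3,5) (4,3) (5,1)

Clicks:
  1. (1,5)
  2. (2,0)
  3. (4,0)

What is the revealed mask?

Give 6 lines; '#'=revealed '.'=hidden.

Answer: ....##
....##
#...##
......
#.....
......

Derivation:
Click 1 (1,5) count=0: revealed 6 new [(0,4) (0,5) (1,4) (1,5) (2,4) (2,5)] -> total=6
Click 2 (2,0) count=3: revealed 1 new [(2,0)] -> total=7
Click 3 (4,0) count=1: revealed 1 new [(4,0)] -> total=8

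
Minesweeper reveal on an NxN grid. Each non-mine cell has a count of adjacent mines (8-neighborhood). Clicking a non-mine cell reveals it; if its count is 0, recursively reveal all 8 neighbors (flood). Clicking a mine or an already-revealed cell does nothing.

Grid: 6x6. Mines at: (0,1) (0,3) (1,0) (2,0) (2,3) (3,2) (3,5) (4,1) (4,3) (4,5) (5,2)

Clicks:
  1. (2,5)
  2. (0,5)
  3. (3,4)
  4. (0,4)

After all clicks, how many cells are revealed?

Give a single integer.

Answer: 7

Derivation:
Click 1 (2,5) count=1: revealed 1 new [(2,5)] -> total=1
Click 2 (0,5) count=0: revealed 5 new [(0,4) (0,5) (1,4) (1,5) (2,4)] -> total=6
Click 3 (3,4) count=4: revealed 1 new [(3,4)] -> total=7
Click 4 (0,4) count=1: revealed 0 new [(none)] -> total=7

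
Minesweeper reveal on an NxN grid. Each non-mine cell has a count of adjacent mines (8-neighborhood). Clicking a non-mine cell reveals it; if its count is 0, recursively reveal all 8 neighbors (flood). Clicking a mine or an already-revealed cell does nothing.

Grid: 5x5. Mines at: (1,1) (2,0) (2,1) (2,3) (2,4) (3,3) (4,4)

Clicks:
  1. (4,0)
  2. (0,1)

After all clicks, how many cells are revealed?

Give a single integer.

Click 1 (4,0) count=0: revealed 6 new [(3,0) (3,1) (3,2) (4,0) (4,1) (4,2)] -> total=6
Click 2 (0,1) count=1: revealed 1 new [(0,1)] -> total=7

Answer: 7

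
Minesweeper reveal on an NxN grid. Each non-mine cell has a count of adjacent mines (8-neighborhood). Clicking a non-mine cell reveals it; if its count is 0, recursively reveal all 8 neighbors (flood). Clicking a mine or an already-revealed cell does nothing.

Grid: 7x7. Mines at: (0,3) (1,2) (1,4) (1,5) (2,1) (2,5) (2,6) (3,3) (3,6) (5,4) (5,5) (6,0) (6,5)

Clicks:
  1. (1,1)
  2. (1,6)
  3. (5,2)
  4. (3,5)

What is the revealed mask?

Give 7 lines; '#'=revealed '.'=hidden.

Click 1 (1,1) count=2: revealed 1 new [(1,1)] -> total=1
Click 2 (1,6) count=3: revealed 1 new [(1,6)] -> total=2
Click 3 (5,2) count=0: revealed 14 new [(3,0) (3,1) (3,2) (4,0) (4,1) (4,2) (4,3) (5,0) (5,1) (5,2) (5,3) (6,1) (6,2) (6,3)] -> total=16
Click 4 (3,5) count=3: revealed 1 new [(3,5)] -> total=17

Answer: .......
.#....#
.......
###..#.
####...
####...
.###...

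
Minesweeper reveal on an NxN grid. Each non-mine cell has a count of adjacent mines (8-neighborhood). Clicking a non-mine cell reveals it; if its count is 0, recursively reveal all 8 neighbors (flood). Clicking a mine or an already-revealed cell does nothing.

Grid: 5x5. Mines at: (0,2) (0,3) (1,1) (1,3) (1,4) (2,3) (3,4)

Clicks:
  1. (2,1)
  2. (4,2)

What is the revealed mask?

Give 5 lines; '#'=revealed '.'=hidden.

Answer: .....
.....
###..
####.
####.

Derivation:
Click 1 (2,1) count=1: revealed 1 new [(2,1)] -> total=1
Click 2 (4,2) count=0: revealed 10 new [(2,0) (2,2) (3,0) (3,1) (3,2) (3,3) (4,0) (4,1) (4,2) (4,3)] -> total=11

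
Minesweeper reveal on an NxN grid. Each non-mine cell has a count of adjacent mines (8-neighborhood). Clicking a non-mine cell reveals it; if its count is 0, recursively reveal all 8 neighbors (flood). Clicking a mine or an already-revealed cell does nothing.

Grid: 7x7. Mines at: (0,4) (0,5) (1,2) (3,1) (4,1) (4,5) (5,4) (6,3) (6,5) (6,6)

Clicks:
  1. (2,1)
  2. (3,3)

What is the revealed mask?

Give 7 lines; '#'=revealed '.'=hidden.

Click 1 (2,1) count=2: revealed 1 new [(2,1)] -> total=1
Click 2 (3,3) count=0: revealed 17 new [(1,3) (1,4) (1,5) (1,6) (2,2) (2,3) (2,4) (2,5) (2,6) (3,2) (3,3) (3,4) (3,5) (3,6) (4,2) (4,3) (4,4)] -> total=18

Answer: .......
...####
.######
..#####
..###..
.......
.......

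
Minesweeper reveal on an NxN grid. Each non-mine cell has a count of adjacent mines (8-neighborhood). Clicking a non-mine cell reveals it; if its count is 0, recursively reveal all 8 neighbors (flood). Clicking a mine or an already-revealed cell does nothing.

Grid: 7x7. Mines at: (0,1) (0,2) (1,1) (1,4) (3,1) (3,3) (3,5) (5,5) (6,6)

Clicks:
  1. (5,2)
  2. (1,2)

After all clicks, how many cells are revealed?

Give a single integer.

Answer: 16

Derivation:
Click 1 (5,2) count=0: revealed 15 new [(4,0) (4,1) (4,2) (4,3) (4,4) (5,0) (5,1) (5,2) (5,3) (5,4) (6,0) (6,1) (6,2) (6,3) (6,4)] -> total=15
Click 2 (1,2) count=3: revealed 1 new [(1,2)] -> total=16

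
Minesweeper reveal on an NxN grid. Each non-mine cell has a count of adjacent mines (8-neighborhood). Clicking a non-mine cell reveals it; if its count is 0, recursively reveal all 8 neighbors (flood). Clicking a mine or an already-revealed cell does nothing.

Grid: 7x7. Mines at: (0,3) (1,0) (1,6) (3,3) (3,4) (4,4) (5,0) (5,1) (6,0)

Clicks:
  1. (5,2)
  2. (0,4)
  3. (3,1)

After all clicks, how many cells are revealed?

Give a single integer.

Click 1 (5,2) count=1: revealed 1 new [(5,2)] -> total=1
Click 2 (0,4) count=1: revealed 1 new [(0,4)] -> total=2
Click 3 (3,1) count=0: revealed 9 new [(2,0) (2,1) (2,2) (3,0) (3,1) (3,2) (4,0) (4,1) (4,2)] -> total=11

Answer: 11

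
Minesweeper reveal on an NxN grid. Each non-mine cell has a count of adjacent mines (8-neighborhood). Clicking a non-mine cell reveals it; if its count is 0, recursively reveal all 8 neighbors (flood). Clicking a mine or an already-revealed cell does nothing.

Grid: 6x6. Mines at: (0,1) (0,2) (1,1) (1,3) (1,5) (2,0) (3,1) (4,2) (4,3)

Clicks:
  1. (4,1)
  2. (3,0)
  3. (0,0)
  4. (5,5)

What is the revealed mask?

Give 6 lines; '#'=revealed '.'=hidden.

Answer: #.....
......
....##
#...##
.#..##
....##

Derivation:
Click 1 (4,1) count=2: revealed 1 new [(4,1)] -> total=1
Click 2 (3,0) count=2: revealed 1 new [(3,0)] -> total=2
Click 3 (0,0) count=2: revealed 1 new [(0,0)] -> total=3
Click 4 (5,5) count=0: revealed 8 new [(2,4) (2,5) (3,4) (3,5) (4,4) (4,5) (5,4) (5,5)] -> total=11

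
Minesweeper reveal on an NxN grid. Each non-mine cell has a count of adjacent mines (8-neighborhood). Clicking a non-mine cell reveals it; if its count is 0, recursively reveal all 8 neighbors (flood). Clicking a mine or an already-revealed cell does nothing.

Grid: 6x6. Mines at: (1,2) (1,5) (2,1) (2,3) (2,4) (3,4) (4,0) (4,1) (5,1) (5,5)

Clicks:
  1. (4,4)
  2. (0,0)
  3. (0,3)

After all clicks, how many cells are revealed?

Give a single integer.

Answer: 6

Derivation:
Click 1 (4,4) count=2: revealed 1 new [(4,4)] -> total=1
Click 2 (0,0) count=0: revealed 4 new [(0,0) (0,1) (1,0) (1,1)] -> total=5
Click 3 (0,3) count=1: revealed 1 new [(0,3)] -> total=6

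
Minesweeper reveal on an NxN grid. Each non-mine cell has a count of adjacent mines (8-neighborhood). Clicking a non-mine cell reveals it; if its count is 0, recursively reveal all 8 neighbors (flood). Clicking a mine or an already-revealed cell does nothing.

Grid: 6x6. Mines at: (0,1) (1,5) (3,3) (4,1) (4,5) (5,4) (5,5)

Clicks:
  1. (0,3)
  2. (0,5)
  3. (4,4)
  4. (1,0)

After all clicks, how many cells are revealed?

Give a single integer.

Click 1 (0,3) count=0: revealed 9 new [(0,2) (0,3) (0,4) (1,2) (1,3) (1,4) (2,2) (2,3) (2,4)] -> total=9
Click 2 (0,5) count=1: revealed 1 new [(0,5)] -> total=10
Click 3 (4,4) count=4: revealed 1 new [(4,4)] -> total=11
Click 4 (1,0) count=1: revealed 1 new [(1,0)] -> total=12

Answer: 12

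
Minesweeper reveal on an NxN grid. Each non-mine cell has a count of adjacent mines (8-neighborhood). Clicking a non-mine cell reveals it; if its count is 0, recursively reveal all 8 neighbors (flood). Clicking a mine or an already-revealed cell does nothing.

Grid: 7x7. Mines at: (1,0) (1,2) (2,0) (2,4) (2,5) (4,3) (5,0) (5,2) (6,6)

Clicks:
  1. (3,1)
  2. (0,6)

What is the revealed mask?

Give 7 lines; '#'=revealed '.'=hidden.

Answer: ...####
...####
.......
.#.....
.......
.......
.......

Derivation:
Click 1 (3,1) count=1: revealed 1 new [(3,1)] -> total=1
Click 2 (0,6) count=0: revealed 8 new [(0,3) (0,4) (0,5) (0,6) (1,3) (1,4) (1,5) (1,6)] -> total=9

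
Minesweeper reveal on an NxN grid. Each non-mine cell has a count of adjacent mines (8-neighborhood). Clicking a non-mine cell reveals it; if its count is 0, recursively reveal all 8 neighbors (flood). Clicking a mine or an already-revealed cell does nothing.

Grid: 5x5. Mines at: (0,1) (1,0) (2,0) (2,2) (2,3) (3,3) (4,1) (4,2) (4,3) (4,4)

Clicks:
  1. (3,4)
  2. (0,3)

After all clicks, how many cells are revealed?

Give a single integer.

Click 1 (3,4) count=4: revealed 1 new [(3,4)] -> total=1
Click 2 (0,3) count=0: revealed 6 new [(0,2) (0,3) (0,4) (1,2) (1,3) (1,4)] -> total=7

Answer: 7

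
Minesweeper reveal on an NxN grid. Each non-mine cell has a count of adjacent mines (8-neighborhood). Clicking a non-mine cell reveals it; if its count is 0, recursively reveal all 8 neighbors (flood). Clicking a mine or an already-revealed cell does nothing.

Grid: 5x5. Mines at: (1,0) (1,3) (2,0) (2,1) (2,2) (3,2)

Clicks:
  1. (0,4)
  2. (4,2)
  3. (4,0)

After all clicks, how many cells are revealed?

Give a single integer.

Click 1 (0,4) count=1: revealed 1 new [(0,4)] -> total=1
Click 2 (4,2) count=1: revealed 1 new [(4,2)] -> total=2
Click 3 (4,0) count=0: revealed 4 new [(3,0) (3,1) (4,0) (4,1)] -> total=6

Answer: 6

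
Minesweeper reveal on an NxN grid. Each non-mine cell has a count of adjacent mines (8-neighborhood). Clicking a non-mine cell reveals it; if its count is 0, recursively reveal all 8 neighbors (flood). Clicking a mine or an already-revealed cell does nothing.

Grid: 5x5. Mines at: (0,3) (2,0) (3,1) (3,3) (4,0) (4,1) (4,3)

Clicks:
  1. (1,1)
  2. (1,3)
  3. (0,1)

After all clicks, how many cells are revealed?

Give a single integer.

Click 1 (1,1) count=1: revealed 1 new [(1,1)] -> total=1
Click 2 (1,3) count=1: revealed 1 new [(1,3)] -> total=2
Click 3 (0,1) count=0: revealed 5 new [(0,0) (0,1) (0,2) (1,0) (1,2)] -> total=7

Answer: 7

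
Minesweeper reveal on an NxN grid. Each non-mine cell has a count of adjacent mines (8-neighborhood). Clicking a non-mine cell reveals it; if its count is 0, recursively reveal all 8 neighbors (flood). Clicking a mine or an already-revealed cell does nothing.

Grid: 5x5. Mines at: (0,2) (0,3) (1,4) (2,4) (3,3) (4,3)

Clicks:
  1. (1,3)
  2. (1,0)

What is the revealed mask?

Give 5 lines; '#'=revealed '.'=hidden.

Answer: ##...
####.
###..
###..
###..

Derivation:
Click 1 (1,3) count=4: revealed 1 new [(1,3)] -> total=1
Click 2 (1,0) count=0: revealed 14 new [(0,0) (0,1) (1,0) (1,1) (1,2) (2,0) (2,1) (2,2) (3,0) (3,1) (3,2) (4,0) (4,1) (4,2)] -> total=15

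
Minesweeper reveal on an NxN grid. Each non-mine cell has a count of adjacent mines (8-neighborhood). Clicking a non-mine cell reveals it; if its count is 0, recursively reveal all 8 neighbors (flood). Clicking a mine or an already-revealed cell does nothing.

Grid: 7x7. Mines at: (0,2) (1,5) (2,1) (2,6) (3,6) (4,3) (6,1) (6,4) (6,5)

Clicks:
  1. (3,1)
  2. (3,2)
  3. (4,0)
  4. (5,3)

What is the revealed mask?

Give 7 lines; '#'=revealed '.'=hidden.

Click 1 (3,1) count=1: revealed 1 new [(3,1)] -> total=1
Click 2 (3,2) count=2: revealed 1 new [(3,2)] -> total=2
Click 3 (4,0) count=0: revealed 7 new [(3,0) (4,0) (4,1) (4,2) (5,0) (5,1) (5,2)] -> total=9
Click 4 (5,3) count=2: revealed 1 new [(5,3)] -> total=10

Answer: .......
.......
.......
###....
###....
####...
.......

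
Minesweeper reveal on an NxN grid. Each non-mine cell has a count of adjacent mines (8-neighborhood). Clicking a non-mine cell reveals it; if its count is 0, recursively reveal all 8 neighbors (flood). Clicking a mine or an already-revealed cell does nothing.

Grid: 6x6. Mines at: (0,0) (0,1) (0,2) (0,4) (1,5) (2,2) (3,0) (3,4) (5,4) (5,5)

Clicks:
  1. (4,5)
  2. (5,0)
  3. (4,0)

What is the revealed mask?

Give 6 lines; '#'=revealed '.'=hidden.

Answer: ......
......
......
.###..
####.#
####..

Derivation:
Click 1 (4,5) count=3: revealed 1 new [(4,5)] -> total=1
Click 2 (5,0) count=0: revealed 11 new [(3,1) (3,2) (3,3) (4,0) (4,1) (4,2) (4,3) (5,0) (5,1) (5,2) (5,3)] -> total=12
Click 3 (4,0) count=1: revealed 0 new [(none)] -> total=12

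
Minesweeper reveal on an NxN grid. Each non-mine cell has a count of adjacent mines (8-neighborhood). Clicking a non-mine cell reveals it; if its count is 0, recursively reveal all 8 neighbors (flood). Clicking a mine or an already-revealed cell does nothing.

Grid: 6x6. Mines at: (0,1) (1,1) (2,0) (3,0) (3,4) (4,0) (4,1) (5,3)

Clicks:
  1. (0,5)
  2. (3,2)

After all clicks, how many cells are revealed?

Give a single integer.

Answer: 13

Derivation:
Click 1 (0,5) count=0: revealed 12 new [(0,2) (0,3) (0,4) (0,5) (1,2) (1,3) (1,4) (1,5) (2,2) (2,3) (2,4) (2,5)] -> total=12
Click 2 (3,2) count=1: revealed 1 new [(3,2)] -> total=13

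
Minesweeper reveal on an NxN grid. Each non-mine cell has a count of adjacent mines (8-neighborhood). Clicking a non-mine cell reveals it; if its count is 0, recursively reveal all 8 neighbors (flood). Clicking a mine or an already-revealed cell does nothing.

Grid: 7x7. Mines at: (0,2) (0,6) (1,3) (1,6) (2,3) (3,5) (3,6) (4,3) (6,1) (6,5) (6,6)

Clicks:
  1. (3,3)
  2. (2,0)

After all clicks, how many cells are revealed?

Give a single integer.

Click 1 (3,3) count=2: revealed 1 new [(3,3)] -> total=1
Click 2 (2,0) count=0: revealed 17 new [(0,0) (0,1) (1,0) (1,1) (1,2) (2,0) (2,1) (2,2) (3,0) (3,1) (3,2) (4,0) (4,1) (4,2) (5,0) (5,1) (5,2)] -> total=18

Answer: 18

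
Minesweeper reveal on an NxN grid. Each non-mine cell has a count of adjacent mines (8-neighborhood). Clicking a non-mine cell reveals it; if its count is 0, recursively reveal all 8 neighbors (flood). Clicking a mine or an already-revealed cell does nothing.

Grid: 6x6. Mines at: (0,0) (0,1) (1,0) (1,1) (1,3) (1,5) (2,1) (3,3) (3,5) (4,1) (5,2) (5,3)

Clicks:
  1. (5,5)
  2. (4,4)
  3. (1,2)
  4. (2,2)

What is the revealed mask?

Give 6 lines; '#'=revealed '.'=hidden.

Click 1 (5,5) count=0: revealed 4 new [(4,4) (4,5) (5,4) (5,5)] -> total=4
Click 2 (4,4) count=3: revealed 0 new [(none)] -> total=4
Click 3 (1,2) count=4: revealed 1 new [(1,2)] -> total=5
Click 4 (2,2) count=4: revealed 1 new [(2,2)] -> total=6

Answer: ......
..#...
..#...
......
....##
....##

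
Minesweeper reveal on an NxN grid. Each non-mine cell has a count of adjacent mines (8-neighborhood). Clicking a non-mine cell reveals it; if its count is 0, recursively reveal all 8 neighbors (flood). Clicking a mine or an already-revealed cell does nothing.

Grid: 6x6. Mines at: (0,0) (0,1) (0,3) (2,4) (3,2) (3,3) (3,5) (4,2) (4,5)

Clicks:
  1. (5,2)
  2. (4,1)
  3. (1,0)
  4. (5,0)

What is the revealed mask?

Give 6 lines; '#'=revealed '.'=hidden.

Answer: ......
##....
##....
##....
##....
###...

Derivation:
Click 1 (5,2) count=1: revealed 1 new [(5,2)] -> total=1
Click 2 (4,1) count=2: revealed 1 new [(4,1)] -> total=2
Click 3 (1,0) count=2: revealed 1 new [(1,0)] -> total=3
Click 4 (5,0) count=0: revealed 8 new [(1,1) (2,0) (2,1) (3,0) (3,1) (4,0) (5,0) (5,1)] -> total=11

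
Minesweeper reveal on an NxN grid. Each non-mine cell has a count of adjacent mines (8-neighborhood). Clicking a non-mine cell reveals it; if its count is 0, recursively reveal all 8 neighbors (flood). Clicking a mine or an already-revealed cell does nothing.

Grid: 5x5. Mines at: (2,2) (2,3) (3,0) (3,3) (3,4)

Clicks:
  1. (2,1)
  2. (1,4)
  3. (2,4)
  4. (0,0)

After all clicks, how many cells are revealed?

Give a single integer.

Answer: 13

Derivation:
Click 1 (2,1) count=2: revealed 1 new [(2,1)] -> total=1
Click 2 (1,4) count=1: revealed 1 new [(1,4)] -> total=2
Click 3 (2,4) count=3: revealed 1 new [(2,4)] -> total=3
Click 4 (0,0) count=0: revealed 10 new [(0,0) (0,1) (0,2) (0,3) (0,4) (1,0) (1,1) (1,2) (1,3) (2,0)] -> total=13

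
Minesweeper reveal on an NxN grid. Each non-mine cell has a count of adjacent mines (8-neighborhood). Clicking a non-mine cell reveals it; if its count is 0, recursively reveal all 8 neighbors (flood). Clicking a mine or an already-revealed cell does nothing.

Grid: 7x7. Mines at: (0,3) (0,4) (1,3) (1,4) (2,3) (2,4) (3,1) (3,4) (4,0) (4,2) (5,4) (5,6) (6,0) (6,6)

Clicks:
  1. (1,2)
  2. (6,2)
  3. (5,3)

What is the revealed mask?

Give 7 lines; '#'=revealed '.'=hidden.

Click 1 (1,2) count=3: revealed 1 new [(1,2)] -> total=1
Click 2 (6,2) count=0: revealed 6 new [(5,1) (5,2) (5,3) (6,1) (6,2) (6,3)] -> total=7
Click 3 (5,3) count=2: revealed 0 new [(none)] -> total=7

Answer: .......
..#....
.......
.......
.......
.###...
.###...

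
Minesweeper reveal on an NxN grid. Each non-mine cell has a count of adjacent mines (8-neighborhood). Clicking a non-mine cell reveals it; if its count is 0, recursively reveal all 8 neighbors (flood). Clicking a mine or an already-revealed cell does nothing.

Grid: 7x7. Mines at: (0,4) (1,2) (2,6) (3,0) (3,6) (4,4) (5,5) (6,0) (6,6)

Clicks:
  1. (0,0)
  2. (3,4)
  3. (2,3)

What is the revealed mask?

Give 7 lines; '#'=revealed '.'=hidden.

Click 1 (0,0) count=0: revealed 6 new [(0,0) (0,1) (1,0) (1,1) (2,0) (2,1)] -> total=6
Click 2 (3,4) count=1: revealed 1 new [(3,4)] -> total=7
Click 3 (2,3) count=1: revealed 1 new [(2,3)] -> total=8

Answer: ##.....
##.....
##.#...
....#..
.......
.......
.......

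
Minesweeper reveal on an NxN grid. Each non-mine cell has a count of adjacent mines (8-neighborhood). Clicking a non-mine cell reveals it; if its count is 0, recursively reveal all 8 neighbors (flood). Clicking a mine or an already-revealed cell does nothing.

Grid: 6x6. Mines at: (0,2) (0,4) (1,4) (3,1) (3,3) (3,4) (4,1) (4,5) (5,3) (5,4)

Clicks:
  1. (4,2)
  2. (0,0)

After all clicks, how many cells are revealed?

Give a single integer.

Click 1 (4,2) count=4: revealed 1 new [(4,2)] -> total=1
Click 2 (0,0) count=0: revealed 6 new [(0,0) (0,1) (1,0) (1,1) (2,0) (2,1)] -> total=7

Answer: 7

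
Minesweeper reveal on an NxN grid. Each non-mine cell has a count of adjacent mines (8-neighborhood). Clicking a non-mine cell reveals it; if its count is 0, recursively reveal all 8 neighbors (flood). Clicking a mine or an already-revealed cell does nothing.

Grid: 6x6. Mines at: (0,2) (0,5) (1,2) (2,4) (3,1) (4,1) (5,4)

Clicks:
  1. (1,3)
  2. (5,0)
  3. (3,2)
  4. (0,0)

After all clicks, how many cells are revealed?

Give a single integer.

Answer: 9

Derivation:
Click 1 (1,3) count=3: revealed 1 new [(1,3)] -> total=1
Click 2 (5,0) count=1: revealed 1 new [(5,0)] -> total=2
Click 3 (3,2) count=2: revealed 1 new [(3,2)] -> total=3
Click 4 (0,0) count=0: revealed 6 new [(0,0) (0,1) (1,0) (1,1) (2,0) (2,1)] -> total=9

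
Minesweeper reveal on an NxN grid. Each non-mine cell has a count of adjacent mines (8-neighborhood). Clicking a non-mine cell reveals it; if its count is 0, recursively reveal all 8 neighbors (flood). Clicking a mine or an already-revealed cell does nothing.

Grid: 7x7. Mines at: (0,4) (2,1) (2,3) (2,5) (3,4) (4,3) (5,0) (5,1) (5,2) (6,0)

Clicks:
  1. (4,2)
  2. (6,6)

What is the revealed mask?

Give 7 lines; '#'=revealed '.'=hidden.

Answer: .......
.......
.......
.....##
..#.###
...####
...####

Derivation:
Click 1 (4,2) count=3: revealed 1 new [(4,2)] -> total=1
Click 2 (6,6) count=0: revealed 13 new [(3,5) (3,6) (4,4) (4,5) (4,6) (5,3) (5,4) (5,5) (5,6) (6,3) (6,4) (6,5) (6,6)] -> total=14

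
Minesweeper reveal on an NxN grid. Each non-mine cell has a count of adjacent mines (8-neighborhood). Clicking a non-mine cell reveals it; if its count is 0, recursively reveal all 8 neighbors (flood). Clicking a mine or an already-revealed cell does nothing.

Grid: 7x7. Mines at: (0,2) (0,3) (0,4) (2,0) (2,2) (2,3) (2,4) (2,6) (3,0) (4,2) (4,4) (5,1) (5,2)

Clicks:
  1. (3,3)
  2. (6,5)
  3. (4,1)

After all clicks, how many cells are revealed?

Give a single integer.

Click 1 (3,3) count=5: revealed 1 new [(3,3)] -> total=1
Click 2 (6,5) count=0: revealed 12 new [(3,5) (3,6) (4,5) (4,6) (5,3) (5,4) (5,5) (5,6) (6,3) (6,4) (6,5) (6,6)] -> total=13
Click 3 (4,1) count=4: revealed 1 new [(4,1)] -> total=14

Answer: 14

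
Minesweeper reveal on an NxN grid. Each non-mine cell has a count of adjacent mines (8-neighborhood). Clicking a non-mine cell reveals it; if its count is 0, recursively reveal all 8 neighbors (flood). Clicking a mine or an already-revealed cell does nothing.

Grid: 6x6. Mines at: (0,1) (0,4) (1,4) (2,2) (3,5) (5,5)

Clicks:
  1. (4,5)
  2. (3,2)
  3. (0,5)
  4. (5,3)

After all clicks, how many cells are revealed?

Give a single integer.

Click 1 (4,5) count=2: revealed 1 new [(4,5)] -> total=1
Click 2 (3,2) count=1: revealed 1 new [(3,2)] -> total=2
Click 3 (0,5) count=2: revealed 1 new [(0,5)] -> total=3
Click 4 (5,3) count=0: revealed 18 new [(1,0) (1,1) (2,0) (2,1) (3,0) (3,1) (3,3) (3,4) (4,0) (4,1) (4,2) (4,3) (4,4) (5,0) (5,1) (5,2) (5,3) (5,4)] -> total=21

Answer: 21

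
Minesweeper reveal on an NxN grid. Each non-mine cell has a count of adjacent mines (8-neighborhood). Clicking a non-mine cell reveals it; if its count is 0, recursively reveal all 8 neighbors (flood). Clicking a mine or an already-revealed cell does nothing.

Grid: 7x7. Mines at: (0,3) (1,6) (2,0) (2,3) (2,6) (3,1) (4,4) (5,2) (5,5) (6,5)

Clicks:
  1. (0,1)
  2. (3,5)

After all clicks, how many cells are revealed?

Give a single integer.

Answer: 7

Derivation:
Click 1 (0,1) count=0: revealed 6 new [(0,0) (0,1) (0,2) (1,0) (1,1) (1,2)] -> total=6
Click 2 (3,5) count=2: revealed 1 new [(3,5)] -> total=7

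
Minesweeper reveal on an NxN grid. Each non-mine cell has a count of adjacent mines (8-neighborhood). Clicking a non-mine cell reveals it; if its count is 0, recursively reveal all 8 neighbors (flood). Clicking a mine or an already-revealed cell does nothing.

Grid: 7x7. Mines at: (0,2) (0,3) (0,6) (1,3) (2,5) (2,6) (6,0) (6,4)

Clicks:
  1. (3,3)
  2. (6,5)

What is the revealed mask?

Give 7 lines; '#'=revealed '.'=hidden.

Answer: ##.....
###....
#####..
#######
#######
#######
.###.##

Derivation:
Click 1 (3,3) count=0: revealed 36 new [(0,0) (0,1) (1,0) (1,1) (1,2) (2,0) (2,1) (2,2) (2,3) (2,4) (3,0) (3,1) (3,2) (3,3) (3,4) (3,5) (3,6) (4,0) (4,1) (4,2) (4,3) (4,4) (4,5) (4,6) (5,0) (5,1) (5,2) (5,3) (5,4) (5,5) (5,6) (6,1) (6,2) (6,3) (6,5) (6,6)] -> total=36
Click 2 (6,5) count=1: revealed 0 new [(none)] -> total=36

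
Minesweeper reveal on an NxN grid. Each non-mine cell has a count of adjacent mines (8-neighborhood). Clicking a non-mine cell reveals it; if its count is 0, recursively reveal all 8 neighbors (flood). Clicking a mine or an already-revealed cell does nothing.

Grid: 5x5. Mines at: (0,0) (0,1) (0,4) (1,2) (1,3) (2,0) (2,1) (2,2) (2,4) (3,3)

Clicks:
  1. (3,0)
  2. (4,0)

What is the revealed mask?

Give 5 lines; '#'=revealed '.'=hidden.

Click 1 (3,0) count=2: revealed 1 new [(3,0)] -> total=1
Click 2 (4,0) count=0: revealed 5 new [(3,1) (3,2) (4,0) (4,1) (4,2)] -> total=6

Answer: .....
.....
.....
###..
###..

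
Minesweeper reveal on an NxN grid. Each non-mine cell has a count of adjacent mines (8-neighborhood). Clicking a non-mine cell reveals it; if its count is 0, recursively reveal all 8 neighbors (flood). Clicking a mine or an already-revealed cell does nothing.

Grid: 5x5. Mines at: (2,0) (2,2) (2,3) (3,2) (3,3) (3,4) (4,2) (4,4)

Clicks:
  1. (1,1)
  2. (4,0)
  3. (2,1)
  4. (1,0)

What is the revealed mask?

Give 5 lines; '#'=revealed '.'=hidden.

Answer: .....
##...
.#...
##...
##...

Derivation:
Click 1 (1,1) count=2: revealed 1 new [(1,1)] -> total=1
Click 2 (4,0) count=0: revealed 4 new [(3,0) (3,1) (4,0) (4,1)] -> total=5
Click 3 (2,1) count=3: revealed 1 new [(2,1)] -> total=6
Click 4 (1,0) count=1: revealed 1 new [(1,0)] -> total=7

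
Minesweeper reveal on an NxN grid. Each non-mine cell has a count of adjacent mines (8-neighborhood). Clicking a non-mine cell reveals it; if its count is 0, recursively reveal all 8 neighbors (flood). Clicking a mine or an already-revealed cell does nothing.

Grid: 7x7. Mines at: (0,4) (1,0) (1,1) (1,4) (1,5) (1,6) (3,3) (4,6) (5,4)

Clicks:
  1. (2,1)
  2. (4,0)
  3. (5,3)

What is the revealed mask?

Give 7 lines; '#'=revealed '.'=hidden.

Answer: .......
.......
###....
###....
####...
####...
####...

Derivation:
Click 1 (2,1) count=2: revealed 1 new [(2,1)] -> total=1
Click 2 (4,0) count=0: revealed 17 new [(2,0) (2,2) (3,0) (3,1) (3,2) (4,0) (4,1) (4,2) (4,3) (5,0) (5,1) (5,2) (5,3) (6,0) (6,1) (6,2) (6,3)] -> total=18
Click 3 (5,3) count=1: revealed 0 new [(none)] -> total=18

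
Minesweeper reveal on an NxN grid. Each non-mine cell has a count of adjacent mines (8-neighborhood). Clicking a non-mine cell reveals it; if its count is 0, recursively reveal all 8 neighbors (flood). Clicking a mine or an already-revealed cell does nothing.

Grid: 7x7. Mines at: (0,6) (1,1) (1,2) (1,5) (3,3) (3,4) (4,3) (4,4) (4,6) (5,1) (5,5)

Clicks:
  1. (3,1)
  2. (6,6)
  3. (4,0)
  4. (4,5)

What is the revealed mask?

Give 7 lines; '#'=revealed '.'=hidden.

Answer: .......
.......
###....
###....
###..#.
.......
......#

Derivation:
Click 1 (3,1) count=0: revealed 9 new [(2,0) (2,1) (2,2) (3,0) (3,1) (3,2) (4,0) (4,1) (4,2)] -> total=9
Click 2 (6,6) count=1: revealed 1 new [(6,6)] -> total=10
Click 3 (4,0) count=1: revealed 0 new [(none)] -> total=10
Click 4 (4,5) count=4: revealed 1 new [(4,5)] -> total=11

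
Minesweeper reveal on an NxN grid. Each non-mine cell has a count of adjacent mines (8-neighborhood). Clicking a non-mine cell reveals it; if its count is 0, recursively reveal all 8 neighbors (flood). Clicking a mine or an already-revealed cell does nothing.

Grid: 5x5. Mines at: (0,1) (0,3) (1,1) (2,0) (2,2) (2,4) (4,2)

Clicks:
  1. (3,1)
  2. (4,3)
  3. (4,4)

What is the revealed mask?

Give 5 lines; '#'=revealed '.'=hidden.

Answer: .....
.....
.....
.#.##
...##

Derivation:
Click 1 (3,1) count=3: revealed 1 new [(3,1)] -> total=1
Click 2 (4,3) count=1: revealed 1 new [(4,3)] -> total=2
Click 3 (4,4) count=0: revealed 3 new [(3,3) (3,4) (4,4)] -> total=5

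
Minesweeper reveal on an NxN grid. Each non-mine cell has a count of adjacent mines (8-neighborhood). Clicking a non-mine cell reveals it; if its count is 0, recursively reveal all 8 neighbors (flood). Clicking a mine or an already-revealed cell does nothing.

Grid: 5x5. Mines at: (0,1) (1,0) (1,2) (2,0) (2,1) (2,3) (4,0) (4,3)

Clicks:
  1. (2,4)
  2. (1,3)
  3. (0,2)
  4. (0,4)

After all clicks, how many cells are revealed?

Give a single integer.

Answer: 6

Derivation:
Click 1 (2,4) count=1: revealed 1 new [(2,4)] -> total=1
Click 2 (1,3) count=2: revealed 1 new [(1,3)] -> total=2
Click 3 (0,2) count=2: revealed 1 new [(0,2)] -> total=3
Click 4 (0,4) count=0: revealed 3 new [(0,3) (0,4) (1,4)] -> total=6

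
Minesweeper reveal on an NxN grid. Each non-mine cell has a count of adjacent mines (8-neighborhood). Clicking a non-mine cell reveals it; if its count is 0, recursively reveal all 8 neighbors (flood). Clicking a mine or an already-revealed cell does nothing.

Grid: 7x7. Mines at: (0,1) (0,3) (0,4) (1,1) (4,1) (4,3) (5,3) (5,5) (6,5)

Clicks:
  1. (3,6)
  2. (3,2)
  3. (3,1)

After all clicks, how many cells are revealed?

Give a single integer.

Click 1 (3,6) count=0: revealed 20 new [(0,5) (0,6) (1,2) (1,3) (1,4) (1,5) (1,6) (2,2) (2,3) (2,4) (2,5) (2,6) (3,2) (3,3) (3,4) (3,5) (3,6) (4,4) (4,5) (4,6)] -> total=20
Click 2 (3,2) count=2: revealed 0 new [(none)] -> total=20
Click 3 (3,1) count=1: revealed 1 new [(3,1)] -> total=21

Answer: 21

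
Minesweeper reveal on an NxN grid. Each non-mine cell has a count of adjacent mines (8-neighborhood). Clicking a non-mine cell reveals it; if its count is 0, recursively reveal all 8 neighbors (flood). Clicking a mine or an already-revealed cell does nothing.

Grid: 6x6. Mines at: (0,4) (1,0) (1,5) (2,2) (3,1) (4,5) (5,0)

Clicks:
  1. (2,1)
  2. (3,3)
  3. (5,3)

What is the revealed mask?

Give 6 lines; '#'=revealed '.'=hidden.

Click 1 (2,1) count=3: revealed 1 new [(2,1)] -> total=1
Click 2 (3,3) count=1: revealed 1 new [(3,3)] -> total=2
Click 3 (5,3) count=0: revealed 10 new [(3,2) (3,4) (4,1) (4,2) (4,3) (4,4) (5,1) (5,2) (5,3) (5,4)] -> total=12

Answer: ......
......
.#....
..###.
.####.
.####.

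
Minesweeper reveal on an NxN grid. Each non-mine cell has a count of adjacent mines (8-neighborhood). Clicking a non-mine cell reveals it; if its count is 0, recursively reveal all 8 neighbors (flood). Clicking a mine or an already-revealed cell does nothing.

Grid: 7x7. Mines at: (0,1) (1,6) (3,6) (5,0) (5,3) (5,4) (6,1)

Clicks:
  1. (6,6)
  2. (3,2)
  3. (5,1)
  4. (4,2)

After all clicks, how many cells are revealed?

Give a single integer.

Answer: 34

Derivation:
Click 1 (6,6) count=0: revealed 6 new [(4,5) (4,6) (5,5) (5,6) (6,5) (6,6)] -> total=6
Click 2 (3,2) count=0: revealed 27 new [(0,2) (0,3) (0,4) (0,5) (1,0) (1,1) (1,2) (1,3) (1,4) (1,5) (2,0) (2,1) (2,2) (2,3) (2,4) (2,5) (3,0) (3,1) (3,2) (3,3) (3,4) (3,5) (4,0) (4,1) (4,2) (4,3) (4,4)] -> total=33
Click 3 (5,1) count=2: revealed 1 new [(5,1)] -> total=34
Click 4 (4,2) count=1: revealed 0 new [(none)] -> total=34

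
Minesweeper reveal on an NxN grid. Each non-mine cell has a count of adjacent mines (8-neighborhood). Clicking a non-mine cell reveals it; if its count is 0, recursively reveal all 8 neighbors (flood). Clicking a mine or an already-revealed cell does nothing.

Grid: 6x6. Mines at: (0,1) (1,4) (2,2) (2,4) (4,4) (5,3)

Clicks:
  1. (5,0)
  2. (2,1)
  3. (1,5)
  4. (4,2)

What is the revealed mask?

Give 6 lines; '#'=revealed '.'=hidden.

Answer: ......
##...#
##....
###...
###...
###...

Derivation:
Click 1 (5,0) count=0: revealed 13 new [(1,0) (1,1) (2,0) (2,1) (3,0) (3,1) (3,2) (4,0) (4,1) (4,2) (5,0) (5,1) (5,2)] -> total=13
Click 2 (2,1) count=1: revealed 0 new [(none)] -> total=13
Click 3 (1,5) count=2: revealed 1 new [(1,5)] -> total=14
Click 4 (4,2) count=1: revealed 0 new [(none)] -> total=14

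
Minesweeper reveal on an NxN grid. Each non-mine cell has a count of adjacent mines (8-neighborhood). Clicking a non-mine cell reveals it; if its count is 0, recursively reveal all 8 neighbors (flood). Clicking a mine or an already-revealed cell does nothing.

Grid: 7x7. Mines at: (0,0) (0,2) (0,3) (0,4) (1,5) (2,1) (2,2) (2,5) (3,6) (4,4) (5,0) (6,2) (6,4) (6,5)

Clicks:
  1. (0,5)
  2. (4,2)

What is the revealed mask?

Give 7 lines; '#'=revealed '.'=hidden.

Click 1 (0,5) count=2: revealed 1 new [(0,5)] -> total=1
Click 2 (4,2) count=0: revealed 9 new [(3,1) (3,2) (3,3) (4,1) (4,2) (4,3) (5,1) (5,2) (5,3)] -> total=10

Answer: .....#.
.......
.......
.###...
.###...
.###...
.......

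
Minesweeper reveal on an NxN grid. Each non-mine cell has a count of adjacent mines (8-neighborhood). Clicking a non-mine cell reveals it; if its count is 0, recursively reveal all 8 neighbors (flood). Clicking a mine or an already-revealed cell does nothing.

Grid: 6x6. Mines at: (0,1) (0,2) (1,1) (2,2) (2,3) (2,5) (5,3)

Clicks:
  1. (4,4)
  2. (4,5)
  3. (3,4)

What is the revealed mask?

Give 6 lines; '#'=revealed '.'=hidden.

Click 1 (4,4) count=1: revealed 1 new [(4,4)] -> total=1
Click 2 (4,5) count=0: revealed 5 new [(3,4) (3,5) (4,5) (5,4) (5,5)] -> total=6
Click 3 (3,4) count=2: revealed 0 new [(none)] -> total=6

Answer: ......
......
......
....##
....##
....##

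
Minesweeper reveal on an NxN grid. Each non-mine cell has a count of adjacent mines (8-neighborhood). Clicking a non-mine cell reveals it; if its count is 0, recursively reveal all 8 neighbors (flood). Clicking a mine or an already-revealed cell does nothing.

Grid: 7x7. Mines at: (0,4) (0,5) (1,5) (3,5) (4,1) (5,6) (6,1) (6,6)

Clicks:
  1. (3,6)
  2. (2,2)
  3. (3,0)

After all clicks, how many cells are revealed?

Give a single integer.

Answer: 32

Derivation:
Click 1 (3,6) count=1: revealed 1 new [(3,6)] -> total=1
Click 2 (2,2) count=0: revealed 31 new [(0,0) (0,1) (0,2) (0,3) (1,0) (1,1) (1,2) (1,3) (1,4) (2,0) (2,1) (2,2) (2,3) (2,4) (3,0) (3,1) (3,2) (3,3) (3,4) (4,2) (4,3) (4,4) (4,5) (5,2) (5,3) (5,4) (5,5) (6,2) (6,3) (6,4) (6,5)] -> total=32
Click 3 (3,0) count=1: revealed 0 new [(none)] -> total=32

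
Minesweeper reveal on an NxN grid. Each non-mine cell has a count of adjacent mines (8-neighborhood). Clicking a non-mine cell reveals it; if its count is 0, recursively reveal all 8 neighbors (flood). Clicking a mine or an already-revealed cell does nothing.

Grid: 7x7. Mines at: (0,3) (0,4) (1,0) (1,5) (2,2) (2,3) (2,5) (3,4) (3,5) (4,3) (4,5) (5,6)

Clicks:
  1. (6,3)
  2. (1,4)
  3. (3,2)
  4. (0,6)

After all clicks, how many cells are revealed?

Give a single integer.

Answer: 22

Derivation:
Click 1 (6,3) count=0: revealed 20 new [(2,0) (2,1) (3,0) (3,1) (3,2) (4,0) (4,1) (4,2) (5,0) (5,1) (5,2) (5,3) (5,4) (5,5) (6,0) (6,1) (6,2) (6,3) (6,4) (6,5)] -> total=20
Click 2 (1,4) count=5: revealed 1 new [(1,4)] -> total=21
Click 3 (3,2) count=3: revealed 0 new [(none)] -> total=21
Click 4 (0,6) count=1: revealed 1 new [(0,6)] -> total=22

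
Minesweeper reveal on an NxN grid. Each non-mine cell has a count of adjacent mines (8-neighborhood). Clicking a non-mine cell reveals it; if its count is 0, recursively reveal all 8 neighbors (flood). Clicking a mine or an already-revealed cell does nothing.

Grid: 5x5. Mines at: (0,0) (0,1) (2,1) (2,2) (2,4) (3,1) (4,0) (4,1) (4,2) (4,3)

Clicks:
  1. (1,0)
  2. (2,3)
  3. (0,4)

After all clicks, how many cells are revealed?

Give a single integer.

Answer: 8

Derivation:
Click 1 (1,0) count=3: revealed 1 new [(1,0)] -> total=1
Click 2 (2,3) count=2: revealed 1 new [(2,3)] -> total=2
Click 3 (0,4) count=0: revealed 6 new [(0,2) (0,3) (0,4) (1,2) (1,3) (1,4)] -> total=8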